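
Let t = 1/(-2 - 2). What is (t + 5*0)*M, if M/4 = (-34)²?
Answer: -1156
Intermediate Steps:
t = -¼ (t = 1/(-4) = -¼ ≈ -0.25000)
M = 4624 (M = 4*(-34)² = 4*1156 = 4624)
(t + 5*0)*M = (-¼ + 5*0)*4624 = (-¼ + 0)*4624 = -¼*4624 = -1156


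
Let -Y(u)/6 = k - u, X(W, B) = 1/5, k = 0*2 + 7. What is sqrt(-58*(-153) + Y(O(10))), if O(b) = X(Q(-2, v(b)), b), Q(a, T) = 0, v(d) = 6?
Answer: sqrt(220830)/5 ≈ 93.985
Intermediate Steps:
k = 7 (k = 0 + 7 = 7)
X(W, B) = 1/5
O(b) = 1/5
Y(u) = -42 + 6*u (Y(u) = -6*(7 - u) = -42 + 6*u)
sqrt(-58*(-153) + Y(O(10))) = sqrt(-58*(-153) + (-42 + 6*(1/5))) = sqrt(8874 + (-42 + 6/5)) = sqrt(8874 - 204/5) = sqrt(44166/5) = sqrt(220830)/5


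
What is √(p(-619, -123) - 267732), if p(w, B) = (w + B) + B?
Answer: I*√268597 ≈ 518.26*I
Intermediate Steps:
p(w, B) = w + 2*B (p(w, B) = (B + w) + B = w + 2*B)
√(p(-619, -123) - 267732) = √((-619 + 2*(-123)) - 267732) = √((-619 - 246) - 267732) = √(-865 - 267732) = √(-268597) = I*√268597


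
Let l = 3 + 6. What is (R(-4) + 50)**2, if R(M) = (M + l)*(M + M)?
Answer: 100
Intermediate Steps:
l = 9
R(M) = 2*M*(9 + M) (R(M) = (M + 9)*(M + M) = (9 + M)*(2*M) = 2*M*(9 + M))
(R(-4) + 50)**2 = (2*(-4)*(9 - 4) + 50)**2 = (2*(-4)*5 + 50)**2 = (-40 + 50)**2 = 10**2 = 100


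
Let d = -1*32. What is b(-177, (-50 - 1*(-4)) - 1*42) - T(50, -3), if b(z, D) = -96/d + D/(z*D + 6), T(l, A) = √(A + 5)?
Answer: 23329/7791 - √2 ≈ 1.5801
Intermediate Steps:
d = -32
T(l, A) = √(5 + A)
b(z, D) = 3 + D/(6 + D*z) (b(z, D) = -96/(-32) + D/(z*D + 6) = -96*(-1/32) + D/(D*z + 6) = 3 + D/(6 + D*z))
b(-177, (-50 - 1*(-4)) - 1*42) - T(50, -3) = (18 + ((-50 - 1*(-4)) - 1*42) + 3*((-50 - 1*(-4)) - 1*42)*(-177))/(6 + ((-50 - 1*(-4)) - 1*42)*(-177)) - √(5 - 3) = (18 + ((-50 + 4) - 42) + 3*((-50 + 4) - 42)*(-177))/(6 + ((-50 + 4) - 42)*(-177)) - √2 = (18 + (-46 - 42) + 3*(-46 - 42)*(-177))/(6 + (-46 - 42)*(-177)) - √2 = (18 - 88 + 3*(-88)*(-177))/(6 - 88*(-177)) - √2 = (18 - 88 + 46728)/(6 + 15576) - √2 = 46658/15582 - √2 = (1/15582)*46658 - √2 = 23329/7791 - √2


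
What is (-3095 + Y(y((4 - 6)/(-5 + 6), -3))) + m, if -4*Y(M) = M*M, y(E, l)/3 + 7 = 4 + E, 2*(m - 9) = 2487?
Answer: -7595/4 ≈ -1898.8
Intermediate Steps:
m = 2505/2 (m = 9 + (1/2)*2487 = 9 + 2487/2 = 2505/2 ≈ 1252.5)
y(E, l) = -9 + 3*E (y(E, l) = -21 + 3*(4 + E) = -21 + (12 + 3*E) = -9 + 3*E)
Y(M) = -M**2/4 (Y(M) = -M*M/4 = -M**2/4)
(-3095 + Y(y((4 - 6)/(-5 + 6), -3))) + m = (-3095 - (-9 + 3*((4 - 6)/(-5 + 6)))**2/4) + 2505/2 = (-3095 - (-9 + 3*(-2/1))**2/4) + 2505/2 = (-3095 - (-9 + 3*(-2*1))**2/4) + 2505/2 = (-3095 - (-9 + 3*(-2))**2/4) + 2505/2 = (-3095 - (-9 - 6)**2/4) + 2505/2 = (-3095 - 1/4*(-15)**2) + 2505/2 = (-3095 - 1/4*225) + 2505/2 = (-3095 - 225/4) + 2505/2 = -12605/4 + 2505/2 = -7595/4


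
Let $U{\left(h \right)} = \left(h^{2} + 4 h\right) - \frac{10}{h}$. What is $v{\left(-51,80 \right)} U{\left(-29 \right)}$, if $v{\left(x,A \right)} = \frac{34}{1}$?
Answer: $\frac{715190}{29} \approx 24662.0$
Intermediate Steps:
$v{\left(x,A \right)} = 34$ ($v{\left(x,A \right)} = 34 \cdot 1 = 34$)
$U{\left(h \right)} = h^{2} - \frac{10}{h} + 4 h$ ($U{\left(h \right)} = \left(h^{2} + 4 h\right) - \frac{10}{h} = h^{2} - \frac{10}{h} + 4 h$)
$v{\left(-51,80 \right)} U{\left(-29 \right)} = 34 \frac{-10 + \left(-29\right)^{2} \left(4 - 29\right)}{-29} = 34 \left(- \frac{-10 + 841 \left(-25\right)}{29}\right) = 34 \left(- \frac{-10 - 21025}{29}\right) = 34 \left(\left(- \frac{1}{29}\right) \left(-21035\right)\right) = 34 \cdot \frac{21035}{29} = \frac{715190}{29}$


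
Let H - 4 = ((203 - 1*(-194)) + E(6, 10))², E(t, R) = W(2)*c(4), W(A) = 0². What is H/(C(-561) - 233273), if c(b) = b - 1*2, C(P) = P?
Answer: -157613/233834 ≈ -0.67404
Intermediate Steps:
c(b) = -2 + b (c(b) = b - 2 = -2 + b)
W(A) = 0
E(t, R) = 0 (E(t, R) = 0*(-2 + 4) = 0*2 = 0)
H = 157613 (H = 4 + ((203 - 1*(-194)) + 0)² = 4 + ((203 + 194) + 0)² = 4 + (397 + 0)² = 4 + 397² = 4 + 157609 = 157613)
H/(C(-561) - 233273) = 157613/(-561 - 233273) = 157613/(-233834) = 157613*(-1/233834) = -157613/233834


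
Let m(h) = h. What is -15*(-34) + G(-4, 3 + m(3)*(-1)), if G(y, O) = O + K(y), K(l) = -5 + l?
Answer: 501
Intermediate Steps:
G(y, O) = -5 + O + y (G(y, O) = O + (-5 + y) = -5 + O + y)
-15*(-34) + G(-4, 3 + m(3)*(-1)) = -15*(-34) + (-5 + (3 + 3*(-1)) - 4) = 510 + (-5 + (3 - 3) - 4) = 510 + (-5 + 0 - 4) = 510 - 9 = 501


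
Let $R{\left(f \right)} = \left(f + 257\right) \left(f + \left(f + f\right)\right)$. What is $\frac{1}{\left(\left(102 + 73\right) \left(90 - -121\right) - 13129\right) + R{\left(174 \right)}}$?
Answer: $\frac{1}{248778} \approx 4.0196 \cdot 10^{-6}$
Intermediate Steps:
$R{\left(f \right)} = 3 f \left(257 + f\right)$ ($R{\left(f \right)} = \left(257 + f\right) \left(f + 2 f\right) = \left(257 + f\right) 3 f = 3 f \left(257 + f\right)$)
$\frac{1}{\left(\left(102 + 73\right) \left(90 - -121\right) - 13129\right) + R{\left(174 \right)}} = \frac{1}{\left(\left(102 + 73\right) \left(90 - -121\right) - 13129\right) + 3 \cdot 174 \left(257 + 174\right)} = \frac{1}{\left(175 \left(90 + 121\right) - 13129\right) + 3 \cdot 174 \cdot 431} = \frac{1}{\left(175 \cdot 211 - 13129\right) + 224982} = \frac{1}{\left(36925 - 13129\right) + 224982} = \frac{1}{23796 + 224982} = \frac{1}{248778}$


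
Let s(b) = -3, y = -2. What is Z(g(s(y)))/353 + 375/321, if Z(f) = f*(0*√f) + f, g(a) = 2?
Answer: 44339/37771 ≈ 1.1739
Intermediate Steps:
Z(f) = f (Z(f) = f*0 + f = 0 + f = f)
Z(g(s(y)))/353 + 375/321 = 2/353 + 375/321 = 2*(1/353) + 375*(1/321) = 2/353 + 125/107 = 44339/37771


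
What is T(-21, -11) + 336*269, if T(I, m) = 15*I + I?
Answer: 90048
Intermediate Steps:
T(I, m) = 16*I
T(-21, -11) + 336*269 = 16*(-21) + 336*269 = -336 + 90384 = 90048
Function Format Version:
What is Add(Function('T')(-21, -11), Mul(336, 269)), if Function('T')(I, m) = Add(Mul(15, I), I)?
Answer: 90048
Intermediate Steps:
Function('T')(I, m) = Mul(16, I)
Add(Function('T')(-21, -11), Mul(336, 269)) = Add(Mul(16, -21), Mul(336, 269)) = Add(-336, 90384) = 90048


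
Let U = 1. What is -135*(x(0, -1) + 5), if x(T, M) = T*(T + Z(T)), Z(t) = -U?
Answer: -675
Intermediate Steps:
Z(t) = -1 (Z(t) = -1*1 = -1)
x(T, M) = T*(-1 + T) (x(T, M) = T*(T - 1) = T*(-1 + T))
-135*(x(0, -1) + 5) = -135*(0*(-1 + 0) + 5) = -135*(0*(-1) + 5) = -135*(0 + 5) = -135*5 = -675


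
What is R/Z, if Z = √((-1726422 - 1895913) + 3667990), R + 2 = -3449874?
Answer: -3449876*√45655/45655 ≈ -16146.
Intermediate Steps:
R = -3449876 (R = -2 - 3449874 = -3449876)
Z = √45655 (Z = √(-3622335 + 3667990) = √45655 ≈ 213.67)
R/Z = -3449876*√45655/45655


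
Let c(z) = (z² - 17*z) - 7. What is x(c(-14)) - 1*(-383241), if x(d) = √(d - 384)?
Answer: 383241 + √43 ≈ 3.8325e+5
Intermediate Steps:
c(z) = -7 + z² - 17*z
x(d) = √(-384 + d)
x(c(-14)) - 1*(-383241) = √(-384 + (-7 + (-14)² - 17*(-14))) - 1*(-383241) = √(-384 + (-7 + 196 + 238)) + 383241 = √(-384 + 427) + 383241 = √43 + 383241 = 383241 + √43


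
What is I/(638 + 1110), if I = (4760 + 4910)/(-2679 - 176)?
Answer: -967/499054 ≈ -0.0019377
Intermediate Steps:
I = -1934/571 (I = 9670/(-2855) = 9670*(-1/2855) = -1934/571 ≈ -3.3870)
I/(638 + 1110) = -1934/(571*(638 + 1110)) = -1934/571/1748 = -1934/571*1/1748 = -967/499054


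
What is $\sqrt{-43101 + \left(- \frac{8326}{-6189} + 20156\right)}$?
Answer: $\frac{i \sqrt{878827348731}}{6189} \approx 151.47 i$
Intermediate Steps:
$\sqrt{-43101 + \left(- \frac{8326}{-6189} + 20156\right)} = \sqrt{-43101 + \left(\left(-8326\right) \left(- \frac{1}{6189}\right) + 20156\right)} = \sqrt{-43101 + \left(\frac{8326}{6189} + 20156\right)} = \sqrt{-43101 + \frac{124753810}{6189}} = \sqrt{- \frac{141998279}{6189}} = \frac{i \sqrt{878827348731}}{6189}$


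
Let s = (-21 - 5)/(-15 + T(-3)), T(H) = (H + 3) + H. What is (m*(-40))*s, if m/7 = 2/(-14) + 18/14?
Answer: -4160/9 ≈ -462.22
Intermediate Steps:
T(H) = 3 + 2*H (T(H) = (3 + H) + H = 3 + 2*H)
m = 8 (m = 7*(2/(-14) + 18/14) = 7*(2*(-1/14) + 18*(1/14)) = 7*(-1/7 + 9/7) = 7*(8/7) = 8)
s = 13/9 (s = (-21 - 5)/(-15 + (3 + 2*(-3))) = -26/(-15 + (3 - 6)) = -26/(-15 - 3) = -26/(-18) = -26*(-1/18) = 13/9 ≈ 1.4444)
(m*(-40))*s = (8*(-40))*(13/9) = -320*13/9 = -4160/9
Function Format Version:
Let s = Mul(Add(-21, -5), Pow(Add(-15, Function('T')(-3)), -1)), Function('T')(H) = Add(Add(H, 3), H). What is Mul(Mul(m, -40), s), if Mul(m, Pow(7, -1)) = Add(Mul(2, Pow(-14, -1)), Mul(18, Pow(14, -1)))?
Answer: Rational(-4160, 9) ≈ -462.22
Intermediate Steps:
Function('T')(H) = Add(3, Mul(2, H)) (Function('T')(H) = Add(Add(3, H), H) = Add(3, Mul(2, H)))
m = 8 (m = Mul(7, Add(Mul(2, Pow(-14, -1)), Mul(18, Pow(14, -1)))) = Mul(7, Add(Mul(2, Rational(-1, 14)), Mul(18, Rational(1, 14)))) = Mul(7, Add(Rational(-1, 7), Rational(9, 7))) = Mul(7, Rational(8, 7)) = 8)
s = Rational(13, 9) (s = Mul(Add(-21, -5), Pow(Add(-15, Add(3, Mul(2, -3))), -1)) = Mul(-26, Pow(Add(-15, Add(3, -6)), -1)) = Mul(-26, Pow(Add(-15, -3), -1)) = Mul(-26, Pow(-18, -1)) = Mul(-26, Rational(-1, 18)) = Rational(13, 9) ≈ 1.4444)
Mul(Mul(m, -40), s) = Mul(Mul(8, -40), Rational(13, 9)) = Mul(-320, Rational(13, 9)) = Rational(-4160, 9)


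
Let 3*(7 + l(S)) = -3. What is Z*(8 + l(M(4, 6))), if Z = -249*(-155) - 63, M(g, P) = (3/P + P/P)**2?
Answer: 0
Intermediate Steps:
M(g, P) = (1 + 3/P)**2 (M(g, P) = (3/P + 1)**2 = (1 + 3/P)**2)
l(S) = -8 (l(S) = -7 + (1/3)*(-3) = -7 - 1 = -8)
Z = 38532 (Z = 38595 - 63 = 38532)
Z*(8 + l(M(4, 6))) = 38532*(8 - 8) = 38532*0 = 0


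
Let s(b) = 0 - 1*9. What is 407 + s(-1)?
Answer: 398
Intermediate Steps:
s(b) = -9 (s(b) = 0 - 9 = -9)
407 + s(-1) = 407 - 9 = 398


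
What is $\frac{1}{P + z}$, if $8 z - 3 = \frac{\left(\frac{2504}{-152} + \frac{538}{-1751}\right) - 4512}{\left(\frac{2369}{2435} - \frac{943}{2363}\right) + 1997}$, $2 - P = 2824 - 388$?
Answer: $- \frac{22493464502839}{54747032031849067} \approx -0.00041086$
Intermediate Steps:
$P = -2434$ ($P = 2 - \left(2824 - 388\right) = 2 - 2436 = -2434$)
$z = \frac{2060568061059}{22493464502839}$ ($z = \frac{3}{8} + \frac{\left(\left(\frac{2504}{-152} + \frac{538}{-1751}\right) - 4512\right) \frac{1}{\left(\frac{2369}{2435} - \frac{943}{2363}\right) + 1997}}{8} = \frac{3}{8} + \frac{\left(\left(2504 \left(- \frac{1}{152}\right) + 538 \left(- \frac{1}{1751}\right)\right) - 4512\right) \frac{1}{\left(2369 \cdot \frac{1}{2435} - \frac{943}{2363}\right) + 1997}}{8} = \frac{3}{8} + \frac{\left(\left(- \frac{313}{19} - \frac{538}{1751}\right) - 4512\right) \frac{1}{\left(\frac{2369}{2435} - \frac{943}{2363}\right) + 1997}}{8} = \frac{3}{8} + \frac{\left(- \frac{558285}{33269} - 4512\right) \frac{1}{\frac{3301742}{5753905} + 1997}}{8} = \frac{3}{8} + \frac{\left(- \frac{150668013}{33269}\right) \frac{1}{\frac{11493850027}{5753905}}}{8} = \frac{3}{8} + \frac{\left(- \frac{150668013}{33269}\right) \frac{5753905}{11493850027}}{8} = \frac{3}{8} + \frac{1}{8} \left(- \frac{50995849020045}{22493464502839}\right) = \frac{3}{8} - \frac{50995849020045}{179947716022712} = \frac{2060568061059}{22493464502839} \approx 0.091607$)
$\frac{1}{P + z} = \frac{1}{-2434 + \frac{2060568061059}{22493464502839}} = \frac{1}{- \frac{54747032031849067}{22493464502839}} = - \frac{22493464502839}{54747032031849067}$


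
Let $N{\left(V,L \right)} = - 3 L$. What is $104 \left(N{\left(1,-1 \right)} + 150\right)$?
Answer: $15912$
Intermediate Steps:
$104 \left(N{\left(1,-1 \right)} + 150\right) = 104 \left(\left(-3\right) \left(-1\right) + 150\right) = 104 \left(3 + 150\right) = 104 \cdot 153 = 15912$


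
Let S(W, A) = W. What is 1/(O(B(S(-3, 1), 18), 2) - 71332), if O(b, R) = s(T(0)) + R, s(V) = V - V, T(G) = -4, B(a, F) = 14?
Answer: -1/71330 ≈ -1.4019e-5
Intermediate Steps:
s(V) = 0
O(b, R) = R (O(b, R) = 0 + R = R)
1/(O(B(S(-3, 1), 18), 2) - 71332) = 1/(2 - 71332) = 1/(-71330) = -1/71330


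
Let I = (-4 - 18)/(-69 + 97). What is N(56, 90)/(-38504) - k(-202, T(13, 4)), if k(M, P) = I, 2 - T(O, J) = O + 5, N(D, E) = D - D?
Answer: 11/14 ≈ 0.78571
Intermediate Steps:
N(D, E) = 0
T(O, J) = -3 - O (T(O, J) = 2 - (O + 5) = 2 - (5 + O) = 2 + (-5 - O) = -3 - O)
I = -11/14 (I = -22/28 = -22*1/28 = -11/14 ≈ -0.78571)
k(M, P) = -11/14
N(56, 90)/(-38504) - k(-202, T(13, 4)) = 0/(-38504) - 1*(-11/14) = 0*(-1/38504) + 11/14 = 0 + 11/14 = 11/14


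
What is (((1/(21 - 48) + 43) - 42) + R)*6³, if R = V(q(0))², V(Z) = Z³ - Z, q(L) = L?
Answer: 208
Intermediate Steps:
R = 0 (R = (0³ - 1*0)² = (0 + 0)² = 0² = 0)
(((1/(21 - 48) + 43) - 42) + R)*6³ = (((1/(21 - 48) + 43) - 42) + 0)*6³ = (((1/(-27) + 43) - 42) + 0)*216 = (((-1/27 + 43) - 42) + 0)*216 = ((1160/27 - 42) + 0)*216 = (26/27 + 0)*216 = (26/27)*216 = 208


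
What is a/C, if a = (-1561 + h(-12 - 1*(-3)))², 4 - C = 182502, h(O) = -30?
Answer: -2531281/182498 ≈ -13.870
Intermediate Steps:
C = -182498 (C = 4 - 1*182502 = 4 - 182502 = -182498)
a = 2531281 (a = (-1561 - 30)² = (-1591)² = 2531281)
a/C = 2531281/(-182498) = 2531281*(-1/182498) = -2531281/182498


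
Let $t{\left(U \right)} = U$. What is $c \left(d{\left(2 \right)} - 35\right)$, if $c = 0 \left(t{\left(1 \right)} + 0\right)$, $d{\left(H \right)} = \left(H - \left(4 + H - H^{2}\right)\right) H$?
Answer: $0$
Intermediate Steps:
$d{\left(H \right)} = H \left(-4 + H^{2}\right)$ ($d{\left(H \right)} = \left(H - \left(4 + H - H^{2}\right)\right) H = \left(-4 + H^{2}\right) H = H \left(-4 + H^{2}\right)$)
$c = 0$ ($c = 0 \left(1 + 0\right) = 0 \cdot 1 = 0$)
$c \left(d{\left(2 \right)} - 35\right) = 0 \left(2 \left(-4 + 2^{2}\right) - 35\right) = 0 \left(2 \left(-4 + 4\right) - 35\right) = 0 \left(2 \cdot 0 - 35\right) = 0 \left(0 - 35\right) = 0 \left(-35\right) = 0$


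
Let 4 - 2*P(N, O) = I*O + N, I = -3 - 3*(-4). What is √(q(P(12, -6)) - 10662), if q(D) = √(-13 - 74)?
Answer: √(-10662 + I*√87) ≈ 0.0452 + 103.26*I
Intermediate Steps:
I = 9 (I = -3 + 12 = 9)
P(N, O) = 2 - 9*O/2 - N/2 (P(N, O) = 2 - (9*O + N)/2 = 2 - (N + 9*O)/2 = 2 + (-9*O/2 - N/2) = 2 - 9*O/2 - N/2)
q(D) = I*√87 (q(D) = √(-87) = I*√87)
√(q(P(12, -6)) - 10662) = √(I*√87 - 10662) = √(-10662 + I*√87)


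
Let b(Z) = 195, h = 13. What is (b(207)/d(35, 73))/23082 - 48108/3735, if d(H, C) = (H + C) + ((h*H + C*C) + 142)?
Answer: -744480776531/57799867020 ≈ -12.880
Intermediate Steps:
d(H, C) = 142 + C + C**2 + 14*H (d(H, C) = (H + C) + ((13*H + C*C) + 142) = (C + H) + ((13*H + C**2) + 142) = (C + H) + ((C**2 + 13*H) + 142) = (C + H) + (142 + C**2 + 13*H) = 142 + C + C**2 + 14*H)
(b(207)/d(35, 73))/23082 - 48108/3735 = (195/(142 + 73 + 73**2 + 14*35))/23082 - 48108/3735 = (195/(142 + 73 + 5329 + 490))*(1/23082) - 48108*1/3735 = (195/6034)*(1/23082) - 16036/1245 = 65/46425596 - 16036/1245 = -744480776531/57799867020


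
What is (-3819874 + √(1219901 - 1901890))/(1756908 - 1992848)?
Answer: 1909937/117970 - I*√681989/235940 ≈ 16.19 - 0.0035002*I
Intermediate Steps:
(-3819874 + √(1219901 - 1901890))/(1756908 - 1992848) = (-3819874 + √(-681989))/(-235940) = (-3819874 + I*√681989)*(-1/235940) = 1909937/117970 - I*√681989/235940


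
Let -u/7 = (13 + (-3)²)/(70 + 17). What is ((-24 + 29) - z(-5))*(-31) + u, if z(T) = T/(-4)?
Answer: -41071/348 ≈ -118.02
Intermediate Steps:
z(T) = -T/4 (z(T) = T*(-¼) = -T/4)
u = -154/87 (u = -7*(13 + (-3)²)/(70 + 17) = -7*(13 + 9)/87 = -154/87 ≈ -1.7701)
((-24 + 29) - z(-5))*(-31) + u = ((-24 + 29) - (-1)*(-5)/4)*(-31) - 154/87 = (5 - 1*5/4)*(-31) - 154/87 = (5 - 5/4)*(-31) - 154/87 = (15/4)*(-31) - 154/87 = -465/4 - 154/87 = -41071/348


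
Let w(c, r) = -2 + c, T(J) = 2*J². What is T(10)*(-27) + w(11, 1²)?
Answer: -5391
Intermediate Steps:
T(10)*(-27) + w(11, 1²) = (2*10²)*(-27) + (-2 + 11) = (2*100)*(-27) + 9 = 200*(-27) + 9 = -5400 + 9 = -5391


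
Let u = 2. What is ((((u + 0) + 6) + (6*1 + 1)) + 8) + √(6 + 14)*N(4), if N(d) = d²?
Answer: 23 + 32*√5 ≈ 94.554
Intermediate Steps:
((((u + 0) + 6) + (6*1 + 1)) + 8) + √(6 + 14)*N(4) = ((((2 + 0) + 6) + (6*1 + 1)) + 8) + √(6 + 14)*4² = (((2 + 6) + (6 + 1)) + 8) + √20*16 = ((8 + 7) + 8) + (2*√5)*16 = (15 + 8) + 32*√5 = 23 + 32*√5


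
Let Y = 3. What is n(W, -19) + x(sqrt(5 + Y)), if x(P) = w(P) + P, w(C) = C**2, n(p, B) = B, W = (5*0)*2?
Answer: -11 + 2*sqrt(2) ≈ -8.1716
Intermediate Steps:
W = 0 (W = 0*2 = 0)
x(P) = P + P**2 (x(P) = P**2 + P = P + P**2)
n(W, -19) + x(sqrt(5 + Y)) = -19 + sqrt(5 + 3)*(1 + sqrt(5 + 3)) = -19 + sqrt(8)*(1 + sqrt(8)) = -19 + (2*sqrt(2))*(1 + 2*sqrt(2)) = -19 + 2*sqrt(2)*(1 + 2*sqrt(2))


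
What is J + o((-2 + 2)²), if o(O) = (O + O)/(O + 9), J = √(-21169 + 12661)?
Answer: 2*I*√2127 ≈ 92.239*I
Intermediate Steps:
J = 2*I*√2127 (J = √(-8508) = 2*I*√2127 ≈ 92.239*I)
o(O) = 2*O/(9 + O) (o(O) = (2*O)/(9 + O) = 2*O/(9 + O))
J + o((-2 + 2)²) = 2*I*√2127 + 2*(-2 + 2)²/(9 + (-2 + 2)²) = 2*I*√2127 + 2*0²/(9 + 0²) = 2*I*√2127 + 2*0/(9 + 0) = 2*I*√2127 + 2*0/9 = 2*I*√2127 + 2*0*(⅑) = 2*I*√2127 + 0 = 2*I*√2127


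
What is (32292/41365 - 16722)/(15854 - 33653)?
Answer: 230557746/245418545 ≈ 0.93945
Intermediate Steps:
(32292/41365 - 16722)/(15854 - 33653) = (32292*(1/41365) - 16722)/(-17799) = (32292/41365 - 16722)*(-1/17799) = -691673238/41365*(-1/17799) = 230557746/245418545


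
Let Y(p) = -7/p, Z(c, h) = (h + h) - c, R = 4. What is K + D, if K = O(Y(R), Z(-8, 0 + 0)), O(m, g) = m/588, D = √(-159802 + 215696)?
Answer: -1/336 + √55894 ≈ 236.42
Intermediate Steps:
Z(c, h) = -c + 2*h (Z(c, h) = 2*h - c = -c + 2*h)
D = √55894 ≈ 236.42
O(m, g) = m/588 (O(m, g) = m*(1/588) = m/588)
K = -1/336 (K = (-7/4)/588 = (-7*¼)/588 = (1/588)*(-7/4) = -1/336 ≈ -0.0029762)
K + D = -1/336 + √55894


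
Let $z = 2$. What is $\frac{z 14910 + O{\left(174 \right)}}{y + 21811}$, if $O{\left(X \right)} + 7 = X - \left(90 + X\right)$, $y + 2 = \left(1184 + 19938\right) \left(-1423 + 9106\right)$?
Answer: $\frac{29723}{162302135} \approx 0.00018313$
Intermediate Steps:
$y = 162280324$ ($y = -2 + \left(1184 + 19938\right) \left(-1423 + 9106\right) = -2 + 21122 \cdot 7683 = -2 + 162280326 = 162280324$)
$O{\left(X \right)} = -97$ ($O{\left(X \right)} = -7 + \left(X - \left(90 + X\right)\right) = -7 - 90 = -97$)
$\frac{z 14910 + O{\left(174 \right)}}{y + 21811} = \frac{2 \cdot 14910 - 97}{162280324 + 21811} = \frac{29820 - 97}{162302135} = 29723 \cdot \frac{1}{162302135} = \frac{29723}{162302135}$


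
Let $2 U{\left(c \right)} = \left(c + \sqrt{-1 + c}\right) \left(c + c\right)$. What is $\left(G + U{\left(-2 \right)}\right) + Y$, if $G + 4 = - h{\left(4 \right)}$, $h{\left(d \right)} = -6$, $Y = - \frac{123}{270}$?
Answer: $\frac{499}{90} - 2 i \sqrt{3} \approx 5.5444 - 3.4641 i$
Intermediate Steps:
$Y = - \frac{41}{90}$ ($Y = \left(-123\right) \frac{1}{270} = - \frac{41}{90} \approx -0.45556$)
$U{\left(c \right)} = c \left(c + \sqrt{-1 + c}\right)$ ($U{\left(c \right)} = \frac{\left(c + \sqrt{-1 + c}\right) \left(c + c\right)}{2} = \frac{\left(c + \sqrt{-1 + c}\right) 2 c}{2} = \frac{2 c \left(c + \sqrt{-1 + c}\right)}{2} = c \left(c + \sqrt{-1 + c}\right)$)
$G = 2$ ($G = -4 - -6 = -4 + 6 = 2$)
$\left(G + U{\left(-2 \right)}\right) + Y = \left(2 - 2 \left(-2 + \sqrt{-1 - 2}\right)\right) - \frac{41}{90} = \left(2 - 2 \left(-2 + \sqrt{-3}\right)\right) - \frac{41}{90} = \left(2 - 2 \left(-2 + i \sqrt{3}\right)\right) - \frac{41}{90} = \left(2 + \left(4 - 2 i \sqrt{3}\right)\right) - \frac{41}{90} = \left(6 - 2 i \sqrt{3}\right) - \frac{41}{90} = \frac{499}{90} - 2 i \sqrt{3}$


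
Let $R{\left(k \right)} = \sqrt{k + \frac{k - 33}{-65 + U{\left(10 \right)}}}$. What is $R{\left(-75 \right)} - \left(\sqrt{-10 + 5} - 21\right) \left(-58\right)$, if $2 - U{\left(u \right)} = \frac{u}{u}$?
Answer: $-1218 + 58 i \sqrt{5} + \frac{i \sqrt{1173}}{4} \approx -1218.0 + 138.25 i$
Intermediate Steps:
$U{\left(u \right)} = 1$ ($U{\left(u \right)} = 2 - \frac{u}{u} = 2 - 1 = 1$)
$R{\left(k \right)} = \sqrt{\frac{33}{64} + \frac{63 k}{64}}$ ($R{\left(k \right)} = \sqrt{k + \frac{k - 33}{-65 + 1}} = \sqrt{k + \frac{-33 + k}{-64}} = \sqrt{k + \left(-33 + k\right) \left(- \frac{1}{64}\right)} = \sqrt{k - \left(- \frac{33}{64} + \frac{k}{64}\right)} = \sqrt{\frac{33}{64} + \frac{63 k}{64}}$)
$R{\left(-75 \right)} - \left(\sqrt{-10 + 5} - 21\right) \left(-58\right) = \frac{\sqrt{33 + 63 \left(-75\right)}}{8} - \left(\sqrt{-10 + 5} - 21\right) \left(-58\right) = \frac{\sqrt{33 - 4725}}{8} - \left(\sqrt{-5} - 21\right) \left(-58\right) = \frac{\sqrt{-4692}}{8} - \left(i \sqrt{5} - 21\right) \left(-58\right) = \frac{2 i \sqrt{1173}}{8} - \left(-21 + i \sqrt{5}\right) \left(-58\right) = \frac{i \sqrt{1173}}{4} - \left(1218 - 58 i \sqrt{5}\right) = -1218 + 58 i \sqrt{5} + \frac{i \sqrt{1173}}{4}$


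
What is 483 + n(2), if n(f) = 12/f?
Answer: 489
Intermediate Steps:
483 + n(2) = 483 + 12/2 = 483 + 12*(½) = 483 + 6 = 489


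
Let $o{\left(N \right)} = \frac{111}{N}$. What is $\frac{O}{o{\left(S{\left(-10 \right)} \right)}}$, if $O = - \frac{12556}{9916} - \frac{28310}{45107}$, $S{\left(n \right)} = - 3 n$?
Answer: $- \frac{2117713630}{4137349361} \approx -0.51185$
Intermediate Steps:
$O = - \frac{211771363}{111820253}$ ($O = \left(-12556\right) \frac{1}{9916} - \frac{28310}{45107} = - \frac{3139}{2479} - \frac{28310}{45107} = - \frac{211771363}{111820253} \approx -1.8939$)
$\frac{O}{o{\left(S{\left(-10 \right)} \right)}} = - \frac{211771363}{111820253 \frac{111}{\left(-3\right) \left(-10\right)}} = - \frac{211771363}{111820253 \cdot \frac{111}{30}} = - \frac{211771363}{111820253 \cdot 111 \cdot \frac{1}{30}} = - \frac{211771363}{111820253 \cdot \frac{37}{10}} = \left(- \frac{211771363}{111820253}\right) \frac{10}{37} = - \frac{2117713630}{4137349361}$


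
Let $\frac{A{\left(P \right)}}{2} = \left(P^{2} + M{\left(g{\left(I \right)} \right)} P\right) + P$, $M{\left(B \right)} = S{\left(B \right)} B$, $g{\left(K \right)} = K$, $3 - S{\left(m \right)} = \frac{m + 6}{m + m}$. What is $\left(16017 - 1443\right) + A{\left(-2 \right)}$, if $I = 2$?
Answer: $14570$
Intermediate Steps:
$S{\left(m \right)} = 3 - \frac{6 + m}{2 m}$ ($S{\left(m \right)} = 3 - \frac{m + 6}{m + m} = 3 - \frac{6 + m}{2 m}$)
$M{\left(B \right)} = B \left(\frac{5}{2} - \frac{3}{B}\right)$ ($M{\left(B \right)} = \left(\frac{5}{2} - \frac{3}{B}\right) B = B \left(\frac{5}{2} - \frac{3}{B}\right)$)
$A{\left(P \right)} = 2 P^{2} + 6 P$ ($A{\left(P \right)} = 2 \left(\left(P^{2} + \left(-3 + \frac{5}{2} \cdot 2\right) P\right) + P\right) = 2 \left(\left(P^{2} + \left(-3 + 5\right) P\right) + P\right) = 2 \left(\left(P^{2} + 2 P\right) + P\right) = 2 \left(P^{2} + 3 P\right) = 2 P^{2} + 6 P$)
$\left(16017 - 1443\right) + A{\left(-2 \right)} = \left(16017 - 1443\right) + 2 \left(-2\right) \left(3 - 2\right) = 14574 + 2 \left(-2\right) 1 = 14574 - 4 = 14570$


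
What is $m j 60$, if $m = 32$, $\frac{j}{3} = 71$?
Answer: $408960$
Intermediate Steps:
$j = 213$ ($j = 3 \cdot 71 = 213$)
$m j 60 = 32 \cdot 213 \cdot 60 = 6816 \cdot 60 = 408960$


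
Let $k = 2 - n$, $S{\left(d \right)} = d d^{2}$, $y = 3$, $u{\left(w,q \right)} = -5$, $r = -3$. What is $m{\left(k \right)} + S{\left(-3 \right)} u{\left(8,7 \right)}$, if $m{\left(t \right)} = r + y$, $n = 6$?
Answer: $135$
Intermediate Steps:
$S{\left(d \right)} = d^{3}$
$k = -4$ ($k = 2 - 6 = -4$)
$m{\left(t \right)} = 0$ ($m{\left(t \right)} = -3 + 3 = 0$)
$m{\left(k \right)} + S{\left(-3 \right)} u{\left(8,7 \right)} = 0 + \left(-3\right)^{3} \left(-5\right) = 0 - -135 = 0 + 135 = 135$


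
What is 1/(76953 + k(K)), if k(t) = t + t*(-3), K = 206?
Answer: 1/76541 ≈ 1.3065e-5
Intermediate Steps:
k(t) = -2*t (k(t) = t - 3*t = -2*t)
1/(76953 + k(K)) = 1/(76953 - 2*206) = 1/(76953 - 412) = 1/76541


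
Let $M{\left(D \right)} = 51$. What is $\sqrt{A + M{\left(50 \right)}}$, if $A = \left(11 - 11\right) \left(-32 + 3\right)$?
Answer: $\sqrt{51} \approx 7.1414$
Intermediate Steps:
$A = 0$ ($A = 0 \left(-29\right) = 0$)
$\sqrt{A + M{\left(50 \right)}} = \sqrt{0 + 51} = \sqrt{51}$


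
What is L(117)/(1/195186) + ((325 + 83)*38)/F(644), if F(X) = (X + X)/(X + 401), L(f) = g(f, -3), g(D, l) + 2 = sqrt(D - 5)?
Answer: -60824682/161 + 780744*sqrt(7) ≈ 1.6879e+6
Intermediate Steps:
g(D, l) = -2 + sqrt(-5 + D) (g(D, l) = -2 + sqrt(D - 5) = -2 + sqrt(-5 + D))
L(f) = -2 + sqrt(-5 + f)
F(X) = 2*X/(401 + X) (F(X) = (2*X)/(401 + X) = 2*X/(401 + X))
L(117)/(1/195186) + ((325 + 83)*38)/F(644) = (-2 + sqrt(-5 + 117))/(1/195186) + ((325 + 83)*38)/((2*644/(401 + 644))) = (-2 + sqrt(112))/(1/195186) + (408*38)/((2*644/1045)) = (-2 + 4*sqrt(7))*195186 + 15504/((2*644*(1/1045))) = (-390372 + 780744*sqrt(7)) + 15504/(1288/1045) = (-390372 + 780744*sqrt(7)) + 15504*(1045/1288) = (-390372 + 780744*sqrt(7)) + 2025210/161 = -60824682/161 + 780744*sqrt(7)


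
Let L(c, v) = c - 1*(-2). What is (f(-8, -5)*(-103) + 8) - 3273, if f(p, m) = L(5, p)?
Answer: -3986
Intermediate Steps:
L(c, v) = 2 + c (L(c, v) = c + 2 = 2 + c)
f(p, m) = 7 (f(p, m) = 2 + 5 = 7)
(f(-8, -5)*(-103) + 8) - 3273 = (7*(-103) + 8) - 3273 = (-721 + 8) - 3273 = -713 - 3273 = -3986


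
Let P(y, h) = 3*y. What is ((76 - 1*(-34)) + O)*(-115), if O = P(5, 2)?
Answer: -14375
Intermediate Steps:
O = 15 (O = 3*5 = 15)
((76 - 1*(-34)) + O)*(-115) = ((76 - 1*(-34)) + 15)*(-115) = ((76 + 34) + 15)*(-115) = (110 + 15)*(-115) = 125*(-115) = -14375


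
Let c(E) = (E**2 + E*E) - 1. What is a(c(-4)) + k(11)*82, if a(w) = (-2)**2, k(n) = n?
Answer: 906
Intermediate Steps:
c(E) = -1 + 2*E**2 (c(E) = (E**2 + E**2) - 1 = 2*E**2 - 1 = -1 + 2*E**2)
a(w) = 4
a(c(-4)) + k(11)*82 = 4 + 11*82 = 4 + 902 = 906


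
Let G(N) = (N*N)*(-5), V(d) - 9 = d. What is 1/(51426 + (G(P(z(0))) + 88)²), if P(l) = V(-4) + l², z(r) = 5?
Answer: 1/19517170 ≈ 5.1237e-8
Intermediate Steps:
V(d) = 9 + d
P(l) = 5 + l² (P(l) = (9 - 4) + l² = 5 + l²)
G(N) = -5*N² (G(N) = N²*(-5) = -5*N²)
1/(51426 + (G(P(z(0))) + 88)²) = 1/(51426 + (-5*(5 + 5²)² + 88)²) = 1/(51426 + (-5*(5 + 25)² + 88)²) = 1/(51426 + (-5*30² + 88)²) = 1/(51426 + (-5*900 + 88)²) = 1/(51426 + (-4500 + 88)²) = 1/(51426 + (-4412)²) = 1/(51426 + 19465744) = 1/19517170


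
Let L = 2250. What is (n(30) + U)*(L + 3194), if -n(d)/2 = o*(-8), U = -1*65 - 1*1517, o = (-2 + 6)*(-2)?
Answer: -9309240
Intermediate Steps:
o = -8 (o = 4*(-2) = -8)
U = -1582 (U = -65 - 1517 = -1582)
n(d) = -128 (n(d) = -(-16)*(-8) = -2*64 = -128)
(n(30) + U)*(L + 3194) = (-128 - 1582)*(2250 + 3194) = -1710*5444 = -9309240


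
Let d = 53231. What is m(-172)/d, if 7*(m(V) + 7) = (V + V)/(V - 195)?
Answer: -17639/136750439 ≈ -0.00012899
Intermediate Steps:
m(V) = -7 + 2*V/(7*(-195 + V)) (m(V) = -7 + ((V + V)/(V - 195))/7 = -7 + ((2*V)/(-195 + V))/7 = -7 + (2*V/(-195 + V))/7 = -7 + 2*V/(7*(-195 + V)))
m(-172)/d = ((9555 - 47*(-172))/(7*(-195 - 172)))/53231 = ((⅐)*(9555 + 8084)/(-367))*(1/53231) = ((⅐)*(-1/367)*17639)*(1/53231) = -17639/2569*1/53231 = -17639/136750439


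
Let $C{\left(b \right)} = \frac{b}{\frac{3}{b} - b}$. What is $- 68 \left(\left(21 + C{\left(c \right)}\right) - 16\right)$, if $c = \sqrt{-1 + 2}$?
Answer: $-374$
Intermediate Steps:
$c = 1$ ($c = \sqrt{1} = 1$)
$C{\left(b \right)} = \frac{b}{- b + \frac{3}{b}}$
$- 68 \left(\left(21 + C{\left(c \right)}\right) - 16\right) = - 68 \left(\left(21 - \frac{1^{2}}{-3 + 1^{2}}\right) - 16\right) = - 68 \left(\left(21 - 1 \frac{1}{-3 + 1}\right) - 16\right) = - 68 \left(\left(21 - 1 \frac{1}{-2}\right) - 16\right) = - 68 \left(\left(21 - 1 \left(- \frac{1}{2}\right)\right) - 16\right) = - 68 \left(\left(21 + \frac{1}{2}\right) - 16\right) = - 68 \left(\frac{43}{2} - 16\right) = \left(-68\right) \frac{11}{2} = -374$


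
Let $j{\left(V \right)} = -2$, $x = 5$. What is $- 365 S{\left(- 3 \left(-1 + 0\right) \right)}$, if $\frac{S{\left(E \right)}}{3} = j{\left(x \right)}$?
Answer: $2190$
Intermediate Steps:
$S{\left(E \right)} = -6$ ($S{\left(E \right)} = 3 \left(-2\right) = -6$)
$- 365 S{\left(- 3 \left(-1 + 0\right) \right)} = \left(-365\right) \left(-6\right) = 2190$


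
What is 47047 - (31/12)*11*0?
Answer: 47047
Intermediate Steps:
47047 - (31/12)*11*0 = 47047 - 341*0/12 = 47047 - 1*0 = 47047 + 0 = 47047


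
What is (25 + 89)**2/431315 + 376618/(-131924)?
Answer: -80363254183/28450400030 ≈ -2.8247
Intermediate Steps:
(25 + 89)**2/431315 + 376618/(-131924) = 114**2*(1/431315) + 376618*(-1/131924) = 12996*(1/431315) - 188309/65962 = 12996/431315 - 188309/65962 = -80363254183/28450400030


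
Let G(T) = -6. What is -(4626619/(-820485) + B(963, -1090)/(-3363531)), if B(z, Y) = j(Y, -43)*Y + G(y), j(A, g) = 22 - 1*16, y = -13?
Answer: 5185468512293/919908910845 ≈ 5.6369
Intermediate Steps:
j(A, g) = 6 (j(A, g) = 22 - 16 = 6)
B(z, Y) = -6 + 6*Y (B(z, Y) = 6*Y - 6 = -6 + 6*Y)
-(4626619/(-820485) + B(963, -1090)/(-3363531)) = -(4626619/(-820485) + (-6 + 6*(-1090))/(-3363531)) = -(4626619*(-1/820485) + (-6 - 6540)*(-1/3363531)) = -(-4626619/820485 - 6546*(-1/3363531)) = -(-4626619/820485 + 2182/1121177) = -1*(-5185468512293/919908910845) = 5185468512293/919908910845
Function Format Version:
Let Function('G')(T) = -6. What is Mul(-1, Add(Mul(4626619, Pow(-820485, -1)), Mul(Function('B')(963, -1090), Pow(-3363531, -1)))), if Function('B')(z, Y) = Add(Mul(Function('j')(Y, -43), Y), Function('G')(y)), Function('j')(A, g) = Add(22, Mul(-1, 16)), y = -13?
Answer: Rational(5185468512293, 919908910845) ≈ 5.6369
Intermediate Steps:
Function('j')(A, g) = 6 (Function('j')(A, g) = Add(22, -16) = 6)
Function('B')(z, Y) = Add(-6, Mul(6, Y)) (Function('B')(z, Y) = Add(Mul(6, Y), -6) = Add(-6, Mul(6, Y)))
Mul(-1, Add(Mul(4626619, Pow(-820485, -1)), Mul(Function('B')(963, -1090), Pow(-3363531, -1)))) = Mul(-1, Add(Mul(4626619, Pow(-820485, -1)), Mul(Add(-6, Mul(6, -1090)), Pow(-3363531, -1)))) = Mul(-1, Add(Mul(4626619, Rational(-1, 820485)), Mul(Add(-6, -6540), Rational(-1, 3363531)))) = Mul(-1, Add(Rational(-4626619, 820485), Mul(-6546, Rational(-1, 3363531)))) = Mul(-1, Add(Rational(-4626619, 820485), Rational(2182, 1121177))) = Mul(-1, Rational(-5185468512293, 919908910845)) = Rational(5185468512293, 919908910845)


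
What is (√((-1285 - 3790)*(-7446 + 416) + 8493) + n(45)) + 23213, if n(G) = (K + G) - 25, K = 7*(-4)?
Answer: 23205 + √35685743 ≈ 29179.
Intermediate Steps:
K = -28
n(G) = -53 + G (n(G) = (-28 + G) - 25 = -53 + G)
(√((-1285 - 3790)*(-7446 + 416) + 8493) + n(45)) + 23213 = (√((-1285 - 3790)*(-7446 + 416) + 8493) + (-53 + 45)) + 23213 = (√(-5075*(-7030) + 8493) - 8) + 23213 = (√(35677250 + 8493) - 8) + 23213 = (√35685743 - 8) + 23213 = (-8 + √35685743) + 23213 = 23205 + √35685743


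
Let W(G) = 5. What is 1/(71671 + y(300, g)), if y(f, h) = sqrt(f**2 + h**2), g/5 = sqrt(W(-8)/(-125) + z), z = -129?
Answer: 71671/5136645467 - sqrt(86774)/5136645467 ≈ 1.3896e-5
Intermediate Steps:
g = I*sqrt(3226) (g = 5*sqrt(5/(-125) - 129) = 5*sqrt(5*(-1/125) - 129) = 5*sqrt(-1/25 - 129) = 5*sqrt(-3226/25) = 5*(I*sqrt(3226)/5) = I*sqrt(3226) ≈ 56.798*I)
1/(71671 + y(300, g)) = 1/(71671 + sqrt(300**2 + (I*sqrt(3226))**2)) = 1/(71671 + sqrt(90000 - 3226)) = 1/(71671 + sqrt(86774))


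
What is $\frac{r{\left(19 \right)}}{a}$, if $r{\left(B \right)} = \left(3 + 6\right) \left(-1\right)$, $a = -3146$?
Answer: $\frac{9}{3146} \approx 0.0028608$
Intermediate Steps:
$r{\left(B \right)} = -9$ ($r{\left(B \right)} = 9 \left(-1\right) = -9$)
$\frac{r{\left(19 \right)}}{a} = - \frac{9}{-3146} = \left(-9\right) \left(- \frac{1}{3146}\right) = \frac{9}{3146}$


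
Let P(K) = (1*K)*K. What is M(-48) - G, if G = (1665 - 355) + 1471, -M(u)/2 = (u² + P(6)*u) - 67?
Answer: -3799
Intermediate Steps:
P(K) = K² (P(K) = K*K = K²)
M(u) = 134 - 72*u - 2*u² (M(u) = -2*((u² + 6²*u) - 67) = -2*((u² + 36*u) - 67) = -2*(-67 + u² + 36*u) = 134 - 72*u - 2*u²)
G = 2781 (G = 1310 + 1471 = 2781)
M(-48) - G = (134 - 72*(-48) - 2*(-48)²) - 1*2781 = (134 + 3456 - 2*2304) - 2781 = (134 + 3456 - 4608) - 2781 = -1018 - 2781 = -3799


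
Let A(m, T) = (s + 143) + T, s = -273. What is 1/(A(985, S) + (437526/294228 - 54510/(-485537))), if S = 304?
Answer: 7936587802/1393659245867 ≈ 0.0056948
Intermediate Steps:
A(m, T) = -130 + T (A(m, T) = (-273 + 143) + T = -130 + T)
1/(A(985, S) + (437526/294228 - 54510/(-485537))) = 1/((-130 + 304) + (437526/294228 - 54510/(-485537))) = 1/(174 + (437526*(1/294228) - 54510*(-1/485537))) = 1/(174 + (24307/16346 + 54510/485537)) = 1/(174 + 12692968319/7936587802) = 1/(1393659245867/7936587802) = 7936587802/1393659245867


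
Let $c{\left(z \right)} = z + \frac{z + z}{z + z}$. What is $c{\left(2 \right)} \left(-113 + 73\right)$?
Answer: $-120$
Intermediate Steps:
$c{\left(z \right)} = 1 + z$ ($c{\left(z \right)} = z + \frac{2 z}{2 z} = z + 2 z \frac{1}{2 z} = z + 1 = 1 + z$)
$c{\left(2 \right)} \left(-113 + 73\right) = \left(1 + 2\right) \left(-113 + 73\right) = 3 \left(-40\right) = -120$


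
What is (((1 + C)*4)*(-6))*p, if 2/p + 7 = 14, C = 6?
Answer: -48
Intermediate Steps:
p = 2/7 (p = 2/(-7 + 14) = 2/7 ≈ 0.28571)
(((1 + C)*4)*(-6))*p = (((1 + 6)*4)*(-6))*(2/7) = ((7*4)*(-6))*(2/7) = (28*(-6))*(2/7) = -168*2/7 = -48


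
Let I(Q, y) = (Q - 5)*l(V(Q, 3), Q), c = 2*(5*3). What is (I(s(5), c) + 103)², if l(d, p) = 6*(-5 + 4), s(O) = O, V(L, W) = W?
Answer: 10609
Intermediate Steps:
l(d, p) = -6 (l(d, p) = 6*(-1) = -6)
c = 30 (c = 2*15 = 30)
I(Q, y) = 30 - 6*Q (I(Q, y) = (Q - 5)*(-6) = (-5 + Q)*(-6) = 30 - 6*Q)
(I(s(5), c) + 103)² = ((30 - 6*5) + 103)² = ((30 - 30) + 103)² = (0 + 103)² = 103² = 10609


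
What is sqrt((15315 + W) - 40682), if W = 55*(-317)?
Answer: I*sqrt(42802) ≈ 206.89*I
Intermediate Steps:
W = -17435
sqrt((15315 + W) - 40682) = sqrt((15315 - 17435) - 40682) = sqrt(-2120 - 40682) = sqrt(-42802) = I*sqrt(42802)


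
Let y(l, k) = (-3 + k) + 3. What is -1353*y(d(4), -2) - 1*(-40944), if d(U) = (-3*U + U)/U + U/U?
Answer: 43650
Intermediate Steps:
d(U) = -1 (d(U) = (-2*U)/U + 1 = -2 + 1 = -1)
y(l, k) = k
-1353*y(d(4), -2) - 1*(-40944) = -1353*(-2) - 1*(-40944) = 2706 + 40944 = 43650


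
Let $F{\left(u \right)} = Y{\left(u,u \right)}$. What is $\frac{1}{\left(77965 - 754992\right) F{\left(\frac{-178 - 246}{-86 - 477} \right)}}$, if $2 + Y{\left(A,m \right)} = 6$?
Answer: $- \frac{1}{2708108} \approx -3.6926 \cdot 10^{-7}$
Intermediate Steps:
$Y{\left(A,m \right)} = 4$ ($Y{\left(A,m \right)} = -2 + 6 = 4$)
$F{\left(u \right)} = 4$
$\frac{1}{\left(77965 - 754992\right) F{\left(\frac{-178 - 246}{-86 - 477} \right)}} = \frac{1}{\left(77965 - 754992\right) 4} = \frac{1}{-677027} \cdot \frac{1}{4} = \left(- \frac{1}{677027}\right) \frac{1}{4} = - \frac{1}{2708108}$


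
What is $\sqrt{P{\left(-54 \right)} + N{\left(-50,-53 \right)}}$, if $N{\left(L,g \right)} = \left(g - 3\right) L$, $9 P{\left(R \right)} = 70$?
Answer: $\frac{19 \sqrt{70}}{3} \approx 52.988$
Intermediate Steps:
$P{\left(R \right)} = \frac{70}{9}$ ($P{\left(R \right)} = \frac{1}{9} \cdot 70 = \frac{70}{9}$)
$N{\left(L,g \right)} = L \left(-3 + g\right)$ ($N{\left(L,g \right)} = \left(-3 + g\right) L = L \left(-3 + g\right)$)
$\sqrt{P{\left(-54 \right)} + N{\left(-50,-53 \right)}} = \sqrt{\frac{70}{9} - 50 \left(-3 - 53\right)} = \sqrt{\frac{70}{9} - -2800} = \sqrt{\frac{70}{9} + 2800} = \sqrt{\frac{25270}{9}} = \frac{19 \sqrt{70}}{3}$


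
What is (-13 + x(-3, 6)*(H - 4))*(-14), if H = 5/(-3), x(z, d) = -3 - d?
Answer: -532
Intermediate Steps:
H = -5/3 (H = 5*(-1/3) = -5/3 ≈ -1.6667)
(-13 + x(-3, 6)*(H - 4))*(-14) = (-13 + (-3 - 1*6)*(-5/3 - 4))*(-14) = (-13 + (-3 - 6)*(-17/3))*(-14) = (-13 - 9*(-17/3))*(-14) = (-13 + 51)*(-14) = 38*(-14) = -532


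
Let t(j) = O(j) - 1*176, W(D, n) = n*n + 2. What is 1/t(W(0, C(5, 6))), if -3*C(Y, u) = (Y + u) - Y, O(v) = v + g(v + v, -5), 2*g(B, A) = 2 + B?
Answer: -1/163 ≈ -0.0061350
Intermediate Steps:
g(B, A) = 1 + B/2 (g(B, A) = (2 + B)/2 = 1 + B/2)
O(v) = 1 + 2*v (O(v) = v + (1 + (v + v)/2) = v + (1 + (2*v)/2) = v + (1 + v) = 1 + 2*v)
C(Y, u) = -u/3 (C(Y, u) = -((Y + u) - Y)/3 = -u/3)
W(D, n) = 2 + n² (W(D, n) = n² + 2 = 2 + n²)
t(j) = -175 + 2*j (t(j) = (1 + 2*j) - 1*176 = (1 + 2*j) - 176 = -175 + 2*j)
1/t(W(0, C(5, 6))) = 1/(-175 + 2*(2 + (-⅓*6)²)) = 1/(-175 + 2*(2 + (-2)²)) = 1/(-175 + 2*(2 + 4)) = 1/(-175 + 2*6) = 1/(-175 + 12) = 1/(-163) = -1/163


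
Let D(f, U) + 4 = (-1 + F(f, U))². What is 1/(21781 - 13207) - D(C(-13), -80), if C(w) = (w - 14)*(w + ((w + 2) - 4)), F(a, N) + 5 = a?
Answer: -4822840703/8574 ≈ -5.6250e+5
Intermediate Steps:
F(a, N) = -5 + a
C(w) = (-14 + w)*(-2 + 2*w) (C(w) = (-14 + w)*(w + ((2 + w) - 4)) = (-14 + w)*(w + (-2 + w)) = (-14 + w)*(-2 + 2*w))
D(f, U) = -4 + (-6 + f)² (D(f, U) = -4 + (-1 + (-5 + f))² = -4 + (-6 + f)²)
1/(21781 - 13207) - D(C(-13), -80) = 1/(21781 - 13207) - (-4 + (-6 + (28 - 30*(-13) + 2*(-13)²))²) = 1/8574 - (-4 + (-6 + (28 + 390 + 2*169))²) = 1/8574 - (-4 + (-6 + (28 + 390 + 338))²) = 1/8574 - (-4 + (-6 + 756)²) = 1/8574 - (-4 + 750²) = 1/8574 - (-4 + 562500) = 1/8574 - 1*562496 = 1/8574 - 562496 = -4822840703/8574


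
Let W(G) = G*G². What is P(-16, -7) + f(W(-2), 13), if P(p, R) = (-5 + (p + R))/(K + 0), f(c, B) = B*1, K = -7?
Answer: 17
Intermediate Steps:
W(G) = G³
f(c, B) = B
P(p, R) = 5/7 - R/7 - p/7 (P(p, R) = (-5 + (p + R))/(-7 + 0) = (-5 + (R + p))/(-7) = (-5 + R + p)*(-⅐) = 5/7 - R/7 - p/7)
P(-16, -7) + f(W(-2), 13) = (5/7 - ⅐*(-7) - ⅐*(-16)) + 13 = (5/7 + 1 + 16/7) + 13 = 4 + 13 = 17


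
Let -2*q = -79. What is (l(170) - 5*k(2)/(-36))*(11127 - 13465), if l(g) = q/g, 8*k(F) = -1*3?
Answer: -1719599/4080 ≈ -421.47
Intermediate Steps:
q = 79/2 (q = -1/2*(-79) = 79/2 ≈ 39.500)
k(F) = -3/8 (k(F) = (-1*3)/8 = (1/8)*(-3) = -3/8)
l(g) = 79/(2*g)
(l(170) - 5*k(2)/(-36))*(11127 - 13465) = ((79/2)/170 - 5*(-3/8)/(-36))*(11127 - 13465) = ((79/2)*(1/170) + (15/8)*(-1/36))*(-2338) = (79/340 - 5/96)*(-2338) = (1471/8160)*(-2338) = -1719599/4080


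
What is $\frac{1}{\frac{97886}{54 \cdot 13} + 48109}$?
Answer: $\frac{351}{16935202} \approx 2.0726 \cdot 10^{-5}$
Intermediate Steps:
$\frac{1}{\frac{97886}{54 \cdot 13} + 48109} = \frac{1}{\frac{97886}{702} + 48109} = \frac{1}{97886 \cdot \frac{1}{702} + 48109} = \frac{1}{\frac{48943}{351} + 48109} = \frac{1}{\frac{16935202}{351}} = \frac{351}{16935202}$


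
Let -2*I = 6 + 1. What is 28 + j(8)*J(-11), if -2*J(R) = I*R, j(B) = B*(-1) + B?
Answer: 28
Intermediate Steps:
j(B) = 0 (j(B) = -B + B = 0)
I = -7/2 (I = -(6 + 1)/2 = -½*7 = -7/2 ≈ -3.5000)
J(R) = 7*R/4 (J(R) = -(-7)*R/4 = 7*R/4)
28 + j(8)*J(-11) = 28 + 0*((7/4)*(-11)) = 28 + 0*(-77/4) = 28 + 0 = 28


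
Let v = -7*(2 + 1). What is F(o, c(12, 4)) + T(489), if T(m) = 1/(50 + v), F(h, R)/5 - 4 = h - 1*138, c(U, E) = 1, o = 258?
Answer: 17981/29 ≈ 620.03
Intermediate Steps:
v = -21 (v = -7*3 = -21)
F(h, R) = -670 + 5*h (F(h, R) = 20 + 5*(h - 1*138) = 20 + 5*(h - 138) = 20 + 5*(-138 + h) = 20 + (-690 + 5*h) = -670 + 5*h)
T(m) = 1/29 (T(m) = 1/(50 - 21) = 1/29)
F(o, c(12, 4)) + T(489) = (-670 + 5*258) + 1/29 = (-670 + 1290) + 1/29 = 620 + 1/29 = 17981/29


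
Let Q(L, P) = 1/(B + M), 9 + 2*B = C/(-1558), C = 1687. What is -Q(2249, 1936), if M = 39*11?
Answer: -3116/1321055 ≈ -0.0023587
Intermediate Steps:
B = -15709/3116 (B = -9/2 + (1687/(-1558))/2 = -9/2 + (1687*(-1/1558))/2 = -9/2 + (½)*(-1687/1558) = -9/2 - 1687/3116 = -15709/3116 ≈ -5.0414)
M = 429
Q(L, P) = 3116/1321055 (Q(L, P) = 1/(-15709/3116 + 429) = 1/(1321055/3116) = 3116/1321055)
-Q(2249, 1936) = -1*3116/1321055 = -3116/1321055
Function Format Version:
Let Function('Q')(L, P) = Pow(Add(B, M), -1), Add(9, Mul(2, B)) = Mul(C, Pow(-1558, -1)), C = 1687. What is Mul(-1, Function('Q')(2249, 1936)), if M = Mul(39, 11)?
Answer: Rational(-3116, 1321055) ≈ -0.0023587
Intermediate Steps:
B = Rational(-15709, 3116) (B = Add(Rational(-9, 2), Mul(Rational(1, 2), Mul(1687, Pow(-1558, -1)))) = Add(Rational(-9, 2), Mul(Rational(1, 2), Mul(1687, Rational(-1, 1558)))) = Add(Rational(-9, 2), Mul(Rational(1, 2), Rational(-1687, 1558))) = Add(Rational(-9, 2), Rational(-1687, 3116)) = Rational(-15709, 3116) ≈ -5.0414)
M = 429
Function('Q')(L, P) = Rational(3116, 1321055) (Function('Q')(L, P) = Pow(Add(Rational(-15709, 3116), 429), -1) = Pow(Rational(1321055, 3116), -1) = Rational(3116, 1321055))
Mul(-1, Function('Q')(2249, 1936)) = Mul(-1, Rational(3116, 1321055)) = Rational(-3116, 1321055)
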